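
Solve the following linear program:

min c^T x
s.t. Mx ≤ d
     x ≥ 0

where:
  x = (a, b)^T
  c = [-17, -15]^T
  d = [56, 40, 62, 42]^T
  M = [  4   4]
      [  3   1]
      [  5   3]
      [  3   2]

Evaluate the objective at each vertex of the feasible region:
  z(0, 0) = 0
  z(12.4, 0) = -210.8
  z(10, 4) = -230  ←
  z(0, 14) = -210
The minimum is at a = 10, b = 4.

a = 10, b = 4, z = -230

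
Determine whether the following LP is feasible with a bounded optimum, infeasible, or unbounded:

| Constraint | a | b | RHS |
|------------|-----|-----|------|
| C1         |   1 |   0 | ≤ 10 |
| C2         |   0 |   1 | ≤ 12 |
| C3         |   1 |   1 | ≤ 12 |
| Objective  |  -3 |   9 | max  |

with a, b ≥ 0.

Feasible with a bounded optimal solution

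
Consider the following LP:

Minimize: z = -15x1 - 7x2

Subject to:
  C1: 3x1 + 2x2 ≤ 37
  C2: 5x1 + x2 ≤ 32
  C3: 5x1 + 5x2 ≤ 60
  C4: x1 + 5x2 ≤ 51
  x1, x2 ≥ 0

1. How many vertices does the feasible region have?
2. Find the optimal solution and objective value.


1. 5
2. x1 = 5, x2 = 7, z = -124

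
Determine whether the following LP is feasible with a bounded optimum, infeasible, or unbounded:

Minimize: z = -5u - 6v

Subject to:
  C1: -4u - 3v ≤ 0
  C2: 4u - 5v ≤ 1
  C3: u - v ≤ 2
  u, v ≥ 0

Unbounded (objective can decrease without bound)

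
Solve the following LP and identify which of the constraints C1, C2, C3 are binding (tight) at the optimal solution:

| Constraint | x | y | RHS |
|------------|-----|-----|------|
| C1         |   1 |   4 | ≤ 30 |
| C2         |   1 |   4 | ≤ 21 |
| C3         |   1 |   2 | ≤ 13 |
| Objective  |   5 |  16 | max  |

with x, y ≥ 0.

At x = 5, y = 4, compute slack b - a·x for each constraint:
  C1: 30 − 21 = 9  (slack)
  C2: 21 − 21 = 0  (binding)
  C3: 13 − 13 = 0  (binding)

Optimal: x = 5, y = 4
Binding: C2, C3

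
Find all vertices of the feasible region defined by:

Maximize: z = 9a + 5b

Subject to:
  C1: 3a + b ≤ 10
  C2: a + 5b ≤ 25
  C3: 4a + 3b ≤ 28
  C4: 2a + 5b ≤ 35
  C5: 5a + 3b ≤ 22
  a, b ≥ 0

(0, 0), (3.333, 0), (2, 4), (1.591, 4.682), (0, 5)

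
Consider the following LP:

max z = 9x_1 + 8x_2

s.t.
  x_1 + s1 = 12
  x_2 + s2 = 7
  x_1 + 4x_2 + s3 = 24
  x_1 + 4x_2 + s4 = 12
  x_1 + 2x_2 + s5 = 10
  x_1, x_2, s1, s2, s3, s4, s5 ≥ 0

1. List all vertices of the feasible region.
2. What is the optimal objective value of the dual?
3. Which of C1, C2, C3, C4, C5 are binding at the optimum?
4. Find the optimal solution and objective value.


1. (0, 0), (10, 0), (8, 1), (0, 3)
2. 90
3. C5
4. x_1 = 10, x_2 = 0, z = 90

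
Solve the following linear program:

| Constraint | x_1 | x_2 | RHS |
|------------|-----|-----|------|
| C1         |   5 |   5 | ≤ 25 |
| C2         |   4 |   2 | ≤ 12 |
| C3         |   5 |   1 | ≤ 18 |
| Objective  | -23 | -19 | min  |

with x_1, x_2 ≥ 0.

Evaluate the objective at each vertex of the feasible region:
  z(0, 0) = 0
  z(3, 0) = -69
  z(1, 4) = -99  ←
  z(0, 5) = -95
The minimum is at x_1 = 1, x_2 = 4.

x_1 = 1, x_2 = 4, z = -99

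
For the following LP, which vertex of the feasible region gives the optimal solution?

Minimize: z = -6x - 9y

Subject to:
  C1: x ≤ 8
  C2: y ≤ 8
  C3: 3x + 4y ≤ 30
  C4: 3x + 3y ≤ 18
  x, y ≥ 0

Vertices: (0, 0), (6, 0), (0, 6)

Evaluate the objective at each vertex of the feasible region:
  z(0, 0) = 0
  z(6, 0) = -36
  z(0, 6) = -54  ←
The minimum is at x = 0, y = 6.

(0, 6)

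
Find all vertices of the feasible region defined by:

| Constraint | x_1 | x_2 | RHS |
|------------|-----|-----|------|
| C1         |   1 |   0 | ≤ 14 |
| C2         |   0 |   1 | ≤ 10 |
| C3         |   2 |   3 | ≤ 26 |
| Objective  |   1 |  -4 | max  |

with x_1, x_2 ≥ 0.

(0, 0), (13, 0), (0, 8.667)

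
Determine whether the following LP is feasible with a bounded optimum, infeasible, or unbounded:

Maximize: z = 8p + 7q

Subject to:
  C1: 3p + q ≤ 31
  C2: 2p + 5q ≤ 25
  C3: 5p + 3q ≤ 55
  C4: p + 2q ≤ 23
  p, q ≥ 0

Feasible with a bounded optimal solution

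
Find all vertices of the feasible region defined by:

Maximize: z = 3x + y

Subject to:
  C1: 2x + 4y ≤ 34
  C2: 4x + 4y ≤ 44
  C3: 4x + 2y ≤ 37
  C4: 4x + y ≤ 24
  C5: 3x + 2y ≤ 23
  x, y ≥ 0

(0, 0), (6, 0), (5, 4), (3, 7), (0, 8.5)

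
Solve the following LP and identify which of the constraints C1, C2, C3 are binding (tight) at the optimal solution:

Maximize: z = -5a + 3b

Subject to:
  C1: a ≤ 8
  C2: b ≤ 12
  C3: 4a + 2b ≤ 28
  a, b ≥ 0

At a = 0, b = 12, compute slack b - a·x for each constraint:
  C1: 8 − 0 = 8  (slack)
  C2: 12 − 12 = 0  (binding)
  C3: 28 − 24 = 4  (slack)

Optimal: a = 0, b = 12
Binding: C2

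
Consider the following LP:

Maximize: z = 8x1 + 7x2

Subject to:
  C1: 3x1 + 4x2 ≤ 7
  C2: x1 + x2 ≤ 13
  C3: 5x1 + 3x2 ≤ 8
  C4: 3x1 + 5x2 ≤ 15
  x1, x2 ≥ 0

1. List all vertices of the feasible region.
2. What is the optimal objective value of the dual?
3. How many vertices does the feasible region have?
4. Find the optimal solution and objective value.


1. (0, 0), (1.6, 0), (1, 1), (0, 1.75)
2. 15
3. 4
4. x1 = 1, x2 = 1, z = 15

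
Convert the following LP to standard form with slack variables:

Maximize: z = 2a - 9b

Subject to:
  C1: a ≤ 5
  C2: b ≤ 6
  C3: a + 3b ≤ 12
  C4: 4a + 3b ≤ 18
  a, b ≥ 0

max z = 2a - 9b

s.t.
  a + s1 = 5
  b + s2 = 6
  a + 3b + s3 = 12
  4a + 3b + s4 = 18
  a, b, s1, s2, s3, s4 ≥ 0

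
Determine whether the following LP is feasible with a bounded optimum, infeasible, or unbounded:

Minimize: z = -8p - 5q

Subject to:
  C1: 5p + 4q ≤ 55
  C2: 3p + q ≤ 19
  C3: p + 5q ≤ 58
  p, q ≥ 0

Feasible with a bounded optimal solution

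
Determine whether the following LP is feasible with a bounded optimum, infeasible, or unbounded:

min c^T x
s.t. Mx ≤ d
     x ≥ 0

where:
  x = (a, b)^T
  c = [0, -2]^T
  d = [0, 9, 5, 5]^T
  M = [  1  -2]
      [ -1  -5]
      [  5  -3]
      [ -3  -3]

Unbounded (objective can decrease without bound)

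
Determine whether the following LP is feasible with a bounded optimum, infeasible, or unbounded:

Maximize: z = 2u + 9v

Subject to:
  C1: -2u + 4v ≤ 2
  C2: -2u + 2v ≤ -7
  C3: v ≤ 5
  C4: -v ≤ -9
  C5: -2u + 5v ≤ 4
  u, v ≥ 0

Infeasible (no feasible solution exists)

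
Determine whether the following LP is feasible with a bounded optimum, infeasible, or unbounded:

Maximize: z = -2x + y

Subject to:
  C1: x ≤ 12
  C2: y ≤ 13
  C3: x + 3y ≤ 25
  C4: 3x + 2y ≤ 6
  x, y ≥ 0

Feasible with a bounded optimal solution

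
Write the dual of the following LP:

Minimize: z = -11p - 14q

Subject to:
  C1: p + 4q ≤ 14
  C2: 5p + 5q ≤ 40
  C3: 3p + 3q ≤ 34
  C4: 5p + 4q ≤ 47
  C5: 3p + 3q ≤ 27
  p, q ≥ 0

Primal min cᵀx s.t. Ax ≤ b, x ≥ 0  →  Dual max −bᵀy s.t. Aᵀy ≥ −c, y ≥ 0.

Maximize: z = -14y1 - 40y2 - 34y3 - 47y4 - 27y5

Subject to:
  y1 + 5y2 + 3y3 + 5y4 + 3y5 ≥ 11
  4y1 + 5y2 + 3y3 + 4y4 + 3y5 ≥ 14
  y1, y2, y3, y4, y5 ≥ 0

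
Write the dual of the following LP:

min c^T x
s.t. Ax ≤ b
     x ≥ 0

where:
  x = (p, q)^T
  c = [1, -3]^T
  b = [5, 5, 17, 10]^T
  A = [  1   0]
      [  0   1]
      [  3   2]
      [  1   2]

Primal min cᵀx s.t. Ax ≤ b, x ≥ 0  →  Dual max −bᵀy s.t. Aᵀy ≥ −c, y ≥ 0.

Maximize: z = -5y1 - 5y2 - 17y3 - 10y4

Subject to:
  y1 + 3y3 + y4 ≥ -1
  y2 + 2y3 + 2y4 ≥ 3
  y1, y2, y3, y4 ≥ 0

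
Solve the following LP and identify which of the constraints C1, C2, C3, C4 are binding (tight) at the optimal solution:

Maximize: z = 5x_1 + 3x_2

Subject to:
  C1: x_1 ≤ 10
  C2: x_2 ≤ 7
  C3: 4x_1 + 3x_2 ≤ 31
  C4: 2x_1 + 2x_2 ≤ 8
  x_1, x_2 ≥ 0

At x_1 = 4, x_2 = 0, compute slack b - a·x for each constraint:
  C1: 10 − 4 = 6  (slack)
  C2: 7 − 0 = 7  (slack)
  C3: 31 − 16 = 15  (slack)
  C4: 8 − 8 = 0  (binding)

Optimal: x_1 = 4, x_2 = 0
Binding: C4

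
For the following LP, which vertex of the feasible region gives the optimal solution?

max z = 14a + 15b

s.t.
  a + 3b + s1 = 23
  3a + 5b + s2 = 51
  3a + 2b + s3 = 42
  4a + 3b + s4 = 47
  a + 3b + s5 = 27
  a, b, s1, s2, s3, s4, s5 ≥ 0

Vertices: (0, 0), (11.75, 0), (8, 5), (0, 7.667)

Evaluate the objective at each vertex of the feasible region:
  z(0, 0) = 0
  z(11.75, 0) = 164.5
  z(8, 5) = 187  ←
  z(0, 7.667) = 115
The maximum is at a = 8, b = 5.

(8, 5)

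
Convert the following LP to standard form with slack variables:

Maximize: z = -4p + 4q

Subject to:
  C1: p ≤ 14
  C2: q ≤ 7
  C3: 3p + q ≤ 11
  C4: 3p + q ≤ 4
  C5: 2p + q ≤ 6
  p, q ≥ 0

max z = -4p + 4q

s.t.
  p + s1 = 14
  q + s2 = 7
  3p + q + s3 = 11
  3p + q + s4 = 4
  2p + q + s5 = 6
  p, q, s1, s2, s3, s4, s5 ≥ 0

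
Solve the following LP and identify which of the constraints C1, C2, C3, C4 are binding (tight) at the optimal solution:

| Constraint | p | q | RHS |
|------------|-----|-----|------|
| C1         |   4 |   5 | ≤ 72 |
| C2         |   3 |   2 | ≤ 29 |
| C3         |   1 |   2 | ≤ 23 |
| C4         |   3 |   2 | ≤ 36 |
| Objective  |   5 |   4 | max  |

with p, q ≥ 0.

At p = 3, q = 10, compute slack b - a·x for each constraint:
  C1: 72 − 62 = 10  (slack)
  C2: 29 − 29 = 0  (binding)
  C3: 23 − 23 = 0  (binding)
  C4: 36 − 29 = 7  (slack)

Optimal: p = 3, q = 10
Binding: C2, C3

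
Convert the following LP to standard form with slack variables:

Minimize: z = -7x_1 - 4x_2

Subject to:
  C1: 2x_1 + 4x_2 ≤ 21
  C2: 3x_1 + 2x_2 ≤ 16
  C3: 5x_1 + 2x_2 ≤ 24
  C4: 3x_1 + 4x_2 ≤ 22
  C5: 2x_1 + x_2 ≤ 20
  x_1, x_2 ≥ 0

min z = -7x_1 - 4x_2

s.t.
  2x_1 + 4x_2 + s1 = 21
  3x_1 + 2x_2 + s2 = 16
  5x_1 + 2x_2 + s3 = 24
  3x_1 + 4x_2 + s4 = 22
  2x_1 + x_2 + s5 = 20
  x_1, x_2, s1, s2, s3, s4, s5 ≥ 0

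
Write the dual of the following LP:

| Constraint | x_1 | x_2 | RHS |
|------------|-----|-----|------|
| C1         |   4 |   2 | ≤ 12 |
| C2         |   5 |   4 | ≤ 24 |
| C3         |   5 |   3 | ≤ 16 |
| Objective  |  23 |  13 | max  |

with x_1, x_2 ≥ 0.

Primal max cᵀx s.t. Ax ≤ b, x ≥ 0  →  Dual min bᵀy s.t. Aᵀy ≥ c, y ≥ 0.

Minimize: z = 12y1 + 24y2 + 16y3

Subject to:
  4y1 + 5y2 + 5y3 ≥ 23
  2y1 + 4y2 + 3y3 ≥ 13
  y1, y2, y3 ≥ 0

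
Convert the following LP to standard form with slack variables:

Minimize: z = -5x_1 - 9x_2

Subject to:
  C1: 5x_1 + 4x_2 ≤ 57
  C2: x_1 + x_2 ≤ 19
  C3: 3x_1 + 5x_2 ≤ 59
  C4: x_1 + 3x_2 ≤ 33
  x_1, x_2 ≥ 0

min z = -5x_1 - 9x_2

s.t.
  5x_1 + 4x_2 + s1 = 57
  x_1 + x_2 + s2 = 19
  3x_1 + 5x_2 + s3 = 59
  x_1 + 3x_2 + s4 = 33
  x_1, x_2, s1, s2, s3, s4 ≥ 0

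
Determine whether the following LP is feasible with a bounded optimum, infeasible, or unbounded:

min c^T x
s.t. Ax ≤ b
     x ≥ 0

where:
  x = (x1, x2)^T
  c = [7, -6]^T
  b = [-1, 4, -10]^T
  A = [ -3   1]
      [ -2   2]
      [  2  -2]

Infeasible (no feasible solution exists)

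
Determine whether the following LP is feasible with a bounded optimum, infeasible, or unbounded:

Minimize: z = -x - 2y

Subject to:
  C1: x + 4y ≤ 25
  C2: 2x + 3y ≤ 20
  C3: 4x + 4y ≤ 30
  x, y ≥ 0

Feasible with a bounded optimal solution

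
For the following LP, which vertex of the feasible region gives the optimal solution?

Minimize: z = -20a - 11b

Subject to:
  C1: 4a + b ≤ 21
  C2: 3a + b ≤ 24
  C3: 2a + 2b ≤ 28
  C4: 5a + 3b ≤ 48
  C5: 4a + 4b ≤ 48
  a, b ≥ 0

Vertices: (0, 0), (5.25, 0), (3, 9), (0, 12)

Evaluate the objective at each vertex of the feasible region:
  z(0, 0) = 0
  z(5.25, 0) = -105
  z(3, 9) = -159  ←
  z(0, 12) = -132
The minimum is at a = 3, b = 9.

(3, 9)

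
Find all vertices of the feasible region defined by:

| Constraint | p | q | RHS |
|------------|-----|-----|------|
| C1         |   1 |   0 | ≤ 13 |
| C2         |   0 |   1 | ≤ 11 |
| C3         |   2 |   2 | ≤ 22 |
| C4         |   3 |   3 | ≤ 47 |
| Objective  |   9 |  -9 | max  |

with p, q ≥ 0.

(0, 0), (11, 0), (0, 11)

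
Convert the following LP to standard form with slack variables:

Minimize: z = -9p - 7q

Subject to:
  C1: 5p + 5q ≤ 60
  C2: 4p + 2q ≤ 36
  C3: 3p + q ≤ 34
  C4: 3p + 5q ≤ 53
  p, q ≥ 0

min z = -9p - 7q

s.t.
  5p + 5q + s1 = 60
  4p + 2q + s2 = 36
  3p + q + s3 = 34
  3p + 5q + s4 = 53
  p, q, s1, s2, s3, s4 ≥ 0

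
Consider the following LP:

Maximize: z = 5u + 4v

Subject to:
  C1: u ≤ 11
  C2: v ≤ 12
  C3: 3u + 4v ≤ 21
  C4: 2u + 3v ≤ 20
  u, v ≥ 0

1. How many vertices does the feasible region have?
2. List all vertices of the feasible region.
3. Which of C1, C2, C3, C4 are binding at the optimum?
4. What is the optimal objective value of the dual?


1. 3
2. (0, 0), (7, 0), (0, 5.25)
3. C3
4. 35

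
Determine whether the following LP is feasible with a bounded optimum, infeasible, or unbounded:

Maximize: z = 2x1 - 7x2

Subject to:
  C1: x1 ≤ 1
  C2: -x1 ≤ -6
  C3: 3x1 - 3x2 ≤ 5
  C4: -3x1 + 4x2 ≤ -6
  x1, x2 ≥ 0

Infeasible (no feasible solution exists)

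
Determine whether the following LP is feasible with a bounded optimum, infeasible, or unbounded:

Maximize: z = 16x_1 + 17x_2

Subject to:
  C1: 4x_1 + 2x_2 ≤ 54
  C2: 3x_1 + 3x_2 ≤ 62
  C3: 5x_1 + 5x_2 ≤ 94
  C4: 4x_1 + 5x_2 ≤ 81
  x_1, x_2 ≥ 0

Feasible with a bounded optimal solution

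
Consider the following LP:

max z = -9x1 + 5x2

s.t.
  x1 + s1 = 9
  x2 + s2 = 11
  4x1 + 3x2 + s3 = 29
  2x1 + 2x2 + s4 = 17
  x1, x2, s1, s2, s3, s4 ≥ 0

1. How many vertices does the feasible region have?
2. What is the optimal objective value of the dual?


1. 4
2. 42.5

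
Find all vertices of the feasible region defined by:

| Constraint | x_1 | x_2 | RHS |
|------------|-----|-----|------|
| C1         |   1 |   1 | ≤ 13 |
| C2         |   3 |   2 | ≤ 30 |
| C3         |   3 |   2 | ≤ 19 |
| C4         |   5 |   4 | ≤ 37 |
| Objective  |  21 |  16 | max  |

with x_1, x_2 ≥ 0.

(0, 0), (6.333, 0), (1, 8), (0, 9.25)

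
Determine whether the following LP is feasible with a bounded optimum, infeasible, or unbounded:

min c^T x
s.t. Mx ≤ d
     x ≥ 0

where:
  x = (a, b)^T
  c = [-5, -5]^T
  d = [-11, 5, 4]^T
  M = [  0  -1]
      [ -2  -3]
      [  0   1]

Infeasible (no feasible solution exists)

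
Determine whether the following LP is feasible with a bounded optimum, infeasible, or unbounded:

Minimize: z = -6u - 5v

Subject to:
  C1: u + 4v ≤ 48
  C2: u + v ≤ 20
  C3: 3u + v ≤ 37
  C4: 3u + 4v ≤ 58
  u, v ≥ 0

Feasible with a bounded optimal solution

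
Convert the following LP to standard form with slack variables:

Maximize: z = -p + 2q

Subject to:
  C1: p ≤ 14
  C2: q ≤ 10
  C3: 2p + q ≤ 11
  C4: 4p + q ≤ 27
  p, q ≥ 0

max z = -p + 2q

s.t.
  p + s1 = 14
  q + s2 = 10
  2p + q + s3 = 11
  4p + q + s4 = 27
  p, q, s1, s2, s3, s4 ≥ 0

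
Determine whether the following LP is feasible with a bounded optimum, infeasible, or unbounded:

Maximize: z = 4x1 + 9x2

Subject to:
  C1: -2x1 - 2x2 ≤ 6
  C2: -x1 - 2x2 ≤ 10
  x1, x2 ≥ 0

Unbounded (objective can increase without bound)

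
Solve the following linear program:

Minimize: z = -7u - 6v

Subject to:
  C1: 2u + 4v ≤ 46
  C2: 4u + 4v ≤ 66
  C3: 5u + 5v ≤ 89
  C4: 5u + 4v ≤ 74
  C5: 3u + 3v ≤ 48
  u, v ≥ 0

Evaluate the objective at each vertex of the feasible region:
  z(0, 0) = 0
  z(14.8, 0) = -103.6
  z(10, 6) = -106  ←
  z(9, 7) = -105
  z(0, 11.5) = -69
The minimum is at u = 10, v = 6.

u = 10, v = 6, z = -106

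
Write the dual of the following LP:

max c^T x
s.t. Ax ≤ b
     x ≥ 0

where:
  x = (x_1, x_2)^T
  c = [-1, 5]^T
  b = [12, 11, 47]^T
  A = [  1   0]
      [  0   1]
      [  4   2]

Primal max cᵀx s.t. Ax ≤ b, x ≥ 0  →  Dual min bᵀy s.t. Aᵀy ≥ c, y ≥ 0.

Minimize: z = 12y1 + 11y2 + 47y3

Subject to:
  y1 + 4y3 ≥ -1
  y2 + 2y3 ≥ 5
  y1, y2, y3 ≥ 0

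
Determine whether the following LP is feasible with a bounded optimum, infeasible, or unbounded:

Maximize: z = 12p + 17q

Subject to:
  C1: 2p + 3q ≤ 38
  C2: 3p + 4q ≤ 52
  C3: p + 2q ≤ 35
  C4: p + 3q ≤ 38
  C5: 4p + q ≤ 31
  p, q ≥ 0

Feasible with a bounded optimal solution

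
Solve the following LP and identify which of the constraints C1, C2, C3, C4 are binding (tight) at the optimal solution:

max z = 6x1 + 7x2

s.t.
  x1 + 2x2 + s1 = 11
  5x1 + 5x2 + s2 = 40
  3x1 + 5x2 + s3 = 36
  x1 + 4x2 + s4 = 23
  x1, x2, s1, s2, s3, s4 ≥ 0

At x1 = 5, x2 = 3, compute slack b - a·x for each constraint:
  C1: 11 − 11 = 0  (binding)
  C2: 40 − 40 = 0  (binding)
  C3: 36 − 30 = 6  (slack)
  C4: 23 − 17 = 6  (slack)

Optimal: x1 = 5, x2 = 3
Binding: C1, C2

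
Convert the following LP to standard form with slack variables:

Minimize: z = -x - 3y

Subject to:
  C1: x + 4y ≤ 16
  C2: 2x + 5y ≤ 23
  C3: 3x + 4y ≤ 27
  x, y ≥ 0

min z = -x - 3y

s.t.
  x + 4y + s1 = 16
  2x + 5y + s2 = 23
  3x + 4y + s3 = 27
  x, y, s1, s2, s3 ≥ 0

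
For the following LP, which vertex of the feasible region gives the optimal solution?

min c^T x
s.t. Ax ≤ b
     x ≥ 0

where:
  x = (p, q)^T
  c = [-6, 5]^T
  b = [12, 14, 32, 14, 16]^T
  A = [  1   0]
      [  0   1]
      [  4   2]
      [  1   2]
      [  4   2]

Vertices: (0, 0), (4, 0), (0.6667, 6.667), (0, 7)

Evaluate the objective at each vertex of the feasible region:
  z(0, 0) = 0
  z(4, 0) = -24  ←
  z(0.6667, 6.667) = 29.33
  z(0, 7) = 35
The minimum is at p = 4, q = 0.

(4, 0)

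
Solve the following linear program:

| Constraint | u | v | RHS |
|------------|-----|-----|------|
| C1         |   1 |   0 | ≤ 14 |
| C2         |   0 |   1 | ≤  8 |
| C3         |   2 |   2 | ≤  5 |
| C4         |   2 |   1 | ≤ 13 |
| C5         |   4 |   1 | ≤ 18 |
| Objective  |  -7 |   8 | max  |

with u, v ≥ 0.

Evaluate the objective at each vertex of the feasible region:
  z(0, 0) = 0
  z(2.5, 0) = -17.5
  z(0, 2.5) = 20  ←
The maximum is at u = 0, v = 2.5.

u = 0, v = 2.5, z = 20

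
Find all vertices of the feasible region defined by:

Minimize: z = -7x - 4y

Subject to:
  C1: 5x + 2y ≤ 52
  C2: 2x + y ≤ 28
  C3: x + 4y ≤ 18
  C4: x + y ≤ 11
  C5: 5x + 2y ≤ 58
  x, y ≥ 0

(0, 0), (10.4, 0), (10, 1), (8.667, 2.333), (0, 4.5)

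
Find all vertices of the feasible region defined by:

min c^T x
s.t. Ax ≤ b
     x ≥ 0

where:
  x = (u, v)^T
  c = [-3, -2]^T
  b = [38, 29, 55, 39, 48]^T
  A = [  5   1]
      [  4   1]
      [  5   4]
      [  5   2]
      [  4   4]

(0, 0), (7.25, 0), (6.333, 3.667), (5, 7), (0, 12)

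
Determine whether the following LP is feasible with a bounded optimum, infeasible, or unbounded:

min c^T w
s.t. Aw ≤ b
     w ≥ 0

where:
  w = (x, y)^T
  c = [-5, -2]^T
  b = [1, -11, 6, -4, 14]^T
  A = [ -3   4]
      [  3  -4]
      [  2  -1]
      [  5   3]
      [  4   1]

Infeasible (no feasible solution exists)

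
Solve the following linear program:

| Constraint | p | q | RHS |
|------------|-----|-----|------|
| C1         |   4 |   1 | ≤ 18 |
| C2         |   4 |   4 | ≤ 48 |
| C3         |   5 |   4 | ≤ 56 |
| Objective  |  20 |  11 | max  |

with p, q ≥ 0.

Evaluate the objective at each vertex of the feasible region:
  z(0, 0) = 0
  z(4.5, 0) = 90
  z(2, 10) = 150  ←
  z(0, 12) = 132
The maximum is at p = 2, q = 10.

p = 2, q = 10, z = 150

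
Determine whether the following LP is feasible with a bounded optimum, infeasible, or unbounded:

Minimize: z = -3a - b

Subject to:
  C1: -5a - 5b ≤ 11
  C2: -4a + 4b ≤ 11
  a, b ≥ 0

Unbounded (objective can decrease without bound)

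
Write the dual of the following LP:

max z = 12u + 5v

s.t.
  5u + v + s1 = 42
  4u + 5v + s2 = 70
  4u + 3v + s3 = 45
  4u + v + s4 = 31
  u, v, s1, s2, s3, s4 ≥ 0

Primal max cᵀx s.t. Ax ≤ b, x ≥ 0  →  Dual min bᵀy s.t. Aᵀy ≥ c, y ≥ 0.

Minimize: z = 42y1 + 70y2 + 45y3 + 31y4

Subject to:
  5y1 + 4y2 + 4y3 + 4y4 ≥ 12
  y1 + 5y2 + 3y3 + y4 ≥ 5
  y1, y2, y3, y4 ≥ 0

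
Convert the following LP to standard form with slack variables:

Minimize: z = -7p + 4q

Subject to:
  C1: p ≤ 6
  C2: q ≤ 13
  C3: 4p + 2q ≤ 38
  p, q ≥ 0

min z = -7p + 4q

s.t.
  p + s1 = 6
  q + s2 = 13
  4p + 2q + s3 = 38
  p, q, s1, s2, s3 ≥ 0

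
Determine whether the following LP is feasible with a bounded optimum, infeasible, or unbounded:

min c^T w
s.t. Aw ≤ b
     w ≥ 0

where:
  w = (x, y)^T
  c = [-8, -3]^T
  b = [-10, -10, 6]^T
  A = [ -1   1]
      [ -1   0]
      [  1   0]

Infeasible (no feasible solution exists)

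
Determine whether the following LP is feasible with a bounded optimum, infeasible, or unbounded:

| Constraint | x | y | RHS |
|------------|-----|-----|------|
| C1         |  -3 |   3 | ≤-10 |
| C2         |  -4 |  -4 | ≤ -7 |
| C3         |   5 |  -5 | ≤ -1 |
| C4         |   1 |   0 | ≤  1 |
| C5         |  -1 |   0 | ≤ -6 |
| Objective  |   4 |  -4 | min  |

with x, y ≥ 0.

Infeasible (no feasible solution exists)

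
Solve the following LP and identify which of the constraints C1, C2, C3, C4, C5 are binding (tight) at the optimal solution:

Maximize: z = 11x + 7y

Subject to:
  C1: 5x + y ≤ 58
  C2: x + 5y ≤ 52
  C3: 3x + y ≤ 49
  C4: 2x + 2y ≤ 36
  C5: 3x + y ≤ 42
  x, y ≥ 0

At x = 10, y = 8, compute slack b - a·x for each constraint:
  C1: 58 − 58 = 0  (binding)
  C2: 52 − 50 = 2  (slack)
  C3: 49 − 38 = 11  (slack)
  C4: 36 − 36 = 0  (binding)
  C5: 42 − 38 = 4  (slack)

Optimal: x = 10, y = 8
Binding: C1, C4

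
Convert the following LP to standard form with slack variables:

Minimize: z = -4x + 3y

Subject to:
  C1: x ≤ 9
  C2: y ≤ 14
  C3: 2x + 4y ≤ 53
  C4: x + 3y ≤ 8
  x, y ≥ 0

min z = -4x + 3y

s.t.
  x + s1 = 9
  y + s2 = 14
  2x + 4y + s3 = 53
  x + 3y + s4 = 8
  x, y, s1, s2, s3, s4 ≥ 0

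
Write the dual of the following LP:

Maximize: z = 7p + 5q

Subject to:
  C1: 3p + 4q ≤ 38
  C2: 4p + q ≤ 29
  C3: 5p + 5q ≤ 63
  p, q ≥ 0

Primal max cᵀx s.t. Ax ≤ b, x ≥ 0  →  Dual min bᵀy s.t. Aᵀy ≥ c, y ≥ 0.

Minimize: z = 38y1 + 29y2 + 63y3

Subject to:
  3y1 + 4y2 + 5y3 ≥ 7
  4y1 + y2 + 5y3 ≥ 5
  y1, y2, y3 ≥ 0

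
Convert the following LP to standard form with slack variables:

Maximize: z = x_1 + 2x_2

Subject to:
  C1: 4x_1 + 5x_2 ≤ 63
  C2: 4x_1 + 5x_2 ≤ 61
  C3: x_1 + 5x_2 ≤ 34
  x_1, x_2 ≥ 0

max z = x_1 + 2x_2

s.t.
  4x_1 + 5x_2 + s1 = 63
  4x_1 + 5x_2 + s2 = 61
  x_1 + 5x_2 + s3 = 34
  x_1, x_2, s1, s2, s3 ≥ 0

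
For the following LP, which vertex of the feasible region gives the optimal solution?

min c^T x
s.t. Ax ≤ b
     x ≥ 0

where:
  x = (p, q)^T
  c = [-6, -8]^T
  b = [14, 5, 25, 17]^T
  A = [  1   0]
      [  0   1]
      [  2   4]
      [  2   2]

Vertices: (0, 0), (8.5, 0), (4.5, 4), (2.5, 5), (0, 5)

Evaluate the objective at each vertex of the feasible region:
  z(0, 0) = 0
  z(8.5, 0) = -51
  z(4.5, 4) = -59  ←
  z(2.5, 5) = -55
  z(0, 5) = -40
The minimum is at p = 4.5, q = 4.

(4.5, 4)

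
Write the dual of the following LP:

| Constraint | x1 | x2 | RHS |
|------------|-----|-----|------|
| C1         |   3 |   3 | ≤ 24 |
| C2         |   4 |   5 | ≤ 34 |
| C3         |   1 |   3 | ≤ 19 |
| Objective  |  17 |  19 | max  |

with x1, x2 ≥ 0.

Primal max cᵀx s.t. Ax ≤ b, x ≥ 0  →  Dual min bᵀy s.t. Aᵀy ≥ c, y ≥ 0.

Minimize: z = 24y1 + 34y2 + 19y3

Subject to:
  3y1 + 4y2 + y3 ≥ 17
  3y1 + 5y2 + 3y3 ≥ 19
  y1, y2, y3 ≥ 0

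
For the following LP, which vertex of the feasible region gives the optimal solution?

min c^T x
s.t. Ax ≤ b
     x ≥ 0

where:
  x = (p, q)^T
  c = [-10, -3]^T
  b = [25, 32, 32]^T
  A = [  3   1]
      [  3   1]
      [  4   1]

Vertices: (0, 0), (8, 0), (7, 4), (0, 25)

Evaluate the objective at each vertex of the feasible region:
  z(0, 0) = 0
  z(8, 0) = -80
  z(7, 4) = -82  ←
  z(0, 25) = -75
The minimum is at p = 7, q = 4.

(7, 4)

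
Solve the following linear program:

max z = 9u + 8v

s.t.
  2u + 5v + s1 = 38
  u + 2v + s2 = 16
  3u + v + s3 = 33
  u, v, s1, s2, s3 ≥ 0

Evaluate the objective at each vertex of the feasible region:
  z(0, 0) = 0
  z(11, 0) = 99
  z(10, 3) = 114  ←
  z(4, 6) = 84
  z(0, 7.6) = 60.8
The maximum is at u = 10, v = 3.

u = 10, v = 3, z = 114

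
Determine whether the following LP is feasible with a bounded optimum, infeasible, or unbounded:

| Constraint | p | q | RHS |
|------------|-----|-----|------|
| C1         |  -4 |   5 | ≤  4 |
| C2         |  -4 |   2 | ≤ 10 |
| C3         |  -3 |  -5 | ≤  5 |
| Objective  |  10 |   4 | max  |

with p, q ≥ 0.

Unbounded (objective can increase without bound)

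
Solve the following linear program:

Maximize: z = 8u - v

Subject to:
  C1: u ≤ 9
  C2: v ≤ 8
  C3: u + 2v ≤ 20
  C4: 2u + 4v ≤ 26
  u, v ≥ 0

Evaluate the objective at each vertex of the feasible region:
  z(0, 0) = 0
  z(9, 0) = 72  ←
  z(9, 2) = 70
  z(0, 6.5) = -6.5
The maximum is at u = 9, v = 0.

u = 9, v = 0, z = 72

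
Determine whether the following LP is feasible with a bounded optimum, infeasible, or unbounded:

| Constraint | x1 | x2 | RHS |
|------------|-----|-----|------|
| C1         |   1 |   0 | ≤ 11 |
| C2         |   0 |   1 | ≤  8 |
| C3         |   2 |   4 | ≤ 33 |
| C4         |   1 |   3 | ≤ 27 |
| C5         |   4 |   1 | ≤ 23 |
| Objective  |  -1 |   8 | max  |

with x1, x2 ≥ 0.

Feasible with a bounded optimal solution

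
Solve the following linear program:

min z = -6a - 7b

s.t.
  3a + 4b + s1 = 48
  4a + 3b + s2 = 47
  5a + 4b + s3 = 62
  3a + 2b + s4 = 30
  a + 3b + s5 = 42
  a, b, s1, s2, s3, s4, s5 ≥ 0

Evaluate the objective at each vertex of the feasible region:
  z(0, 0) = 0
  z(10, 0) = -60
  z(4, 9) = -87  ←
  z(0, 12) = -84
The minimum is at a = 4, b = 9.

a = 4, b = 9, z = -87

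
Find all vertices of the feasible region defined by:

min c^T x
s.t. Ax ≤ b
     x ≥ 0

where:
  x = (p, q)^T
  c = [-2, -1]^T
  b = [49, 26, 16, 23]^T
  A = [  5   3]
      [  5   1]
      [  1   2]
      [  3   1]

(0, 0), (5.2, 0), (4, 6), (0, 8)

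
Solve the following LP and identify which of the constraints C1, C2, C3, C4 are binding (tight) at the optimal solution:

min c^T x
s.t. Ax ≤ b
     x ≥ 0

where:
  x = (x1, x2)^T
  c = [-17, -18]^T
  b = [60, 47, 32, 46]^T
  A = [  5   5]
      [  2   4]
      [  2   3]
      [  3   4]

At x1 = 4, x2 = 8, compute slack b - a·x for each constraint:
  C1: 60 − 60 = 0  (binding)
  C2: 47 − 40 = 7  (slack)
  C3: 32 − 32 = 0  (binding)
  C4: 46 − 44 = 2  (slack)

Optimal: x1 = 4, x2 = 8
Binding: C1, C3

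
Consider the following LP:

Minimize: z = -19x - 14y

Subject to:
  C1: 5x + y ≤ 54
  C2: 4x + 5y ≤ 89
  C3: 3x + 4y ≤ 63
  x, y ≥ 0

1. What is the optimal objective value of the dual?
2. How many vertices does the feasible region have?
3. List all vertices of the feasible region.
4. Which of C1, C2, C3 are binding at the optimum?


1. -297
2. 4
3. (0, 0), (10.8, 0), (9, 9), (0, 15.75)
4. C1, C3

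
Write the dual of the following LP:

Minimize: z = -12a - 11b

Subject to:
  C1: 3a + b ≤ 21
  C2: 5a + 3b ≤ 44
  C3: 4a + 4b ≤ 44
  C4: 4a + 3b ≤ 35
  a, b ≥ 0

Primal min cᵀx s.t. Ax ≤ b, x ≥ 0  →  Dual max −bᵀy s.t. Aᵀy ≥ −c, y ≥ 0.

Maximize: z = -21y1 - 44y2 - 44y3 - 35y4

Subject to:
  3y1 + 5y2 + 4y3 + 4y4 ≥ 12
  y1 + 3y2 + 4y3 + 3y4 ≥ 11
  y1, y2, y3, y4 ≥ 0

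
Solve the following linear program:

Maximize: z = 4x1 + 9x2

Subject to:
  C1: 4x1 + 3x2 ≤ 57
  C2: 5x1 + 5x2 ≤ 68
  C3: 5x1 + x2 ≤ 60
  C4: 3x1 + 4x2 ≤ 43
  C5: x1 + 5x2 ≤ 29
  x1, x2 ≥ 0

Evaluate the objective at each vertex of the feasible region:
  z(0, 0) = 0
  z(12, 0) = 48
  z(11.6, 2) = 64.4
  z(11.4, 2.2) = 65.4
  z(9, 4) = 72  ←
  z(0, 5.8) = 52.2
The maximum is at x1 = 9, x2 = 4.

x1 = 9, x2 = 4, z = 72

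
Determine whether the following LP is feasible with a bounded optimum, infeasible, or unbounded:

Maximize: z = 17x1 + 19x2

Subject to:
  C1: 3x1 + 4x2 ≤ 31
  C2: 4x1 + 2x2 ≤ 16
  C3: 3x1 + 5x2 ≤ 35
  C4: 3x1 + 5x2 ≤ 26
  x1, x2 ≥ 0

Feasible with a bounded optimal solution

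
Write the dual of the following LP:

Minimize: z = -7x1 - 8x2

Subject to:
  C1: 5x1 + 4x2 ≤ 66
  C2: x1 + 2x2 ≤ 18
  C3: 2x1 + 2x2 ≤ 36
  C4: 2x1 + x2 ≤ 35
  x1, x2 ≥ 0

Primal min cᵀx s.t. Ax ≤ b, x ≥ 0  →  Dual max −bᵀy s.t. Aᵀy ≥ −c, y ≥ 0.

Maximize: z = -66y1 - 18y2 - 36y3 - 35y4

Subject to:
  5y1 + y2 + 2y3 + 2y4 ≥ 7
  4y1 + 2y2 + 2y3 + y4 ≥ 8
  y1, y2, y3, y4 ≥ 0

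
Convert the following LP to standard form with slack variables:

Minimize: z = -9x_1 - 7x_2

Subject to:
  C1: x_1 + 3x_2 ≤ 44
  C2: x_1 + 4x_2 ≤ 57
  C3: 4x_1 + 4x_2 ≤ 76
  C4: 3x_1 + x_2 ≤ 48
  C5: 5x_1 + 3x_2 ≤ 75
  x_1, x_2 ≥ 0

min z = -9x_1 - 7x_2

s.t.
  x_1 + 3x_2 + s1 = 44
  x_1 + 4x_2 + s2 = 57
  4x_1 + 4x_2 + s3 = 76
  3x_1 + x_2 + s4 = 48
  5x_1 + 3x_2 + s5 = 75
  x_1, x_2, s1, s2, s3, s4, s5 ≥ 0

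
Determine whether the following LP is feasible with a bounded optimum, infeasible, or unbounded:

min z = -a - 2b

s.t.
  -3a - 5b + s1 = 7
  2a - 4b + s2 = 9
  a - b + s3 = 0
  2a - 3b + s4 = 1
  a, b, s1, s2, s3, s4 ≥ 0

Unbounded (objective can decrease without bound)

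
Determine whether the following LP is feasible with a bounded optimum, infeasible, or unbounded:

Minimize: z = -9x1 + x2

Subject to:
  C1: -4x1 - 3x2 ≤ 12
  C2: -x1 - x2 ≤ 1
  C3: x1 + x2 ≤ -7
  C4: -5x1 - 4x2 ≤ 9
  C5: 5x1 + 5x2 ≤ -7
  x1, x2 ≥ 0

Infeasible (no feasible solution exists)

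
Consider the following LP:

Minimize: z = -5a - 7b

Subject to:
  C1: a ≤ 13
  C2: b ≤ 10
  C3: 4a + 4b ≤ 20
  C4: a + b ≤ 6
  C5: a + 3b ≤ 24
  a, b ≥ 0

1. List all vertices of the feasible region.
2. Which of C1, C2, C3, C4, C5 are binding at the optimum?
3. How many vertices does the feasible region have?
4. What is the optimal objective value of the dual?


1. (0, 0), (5, 0), (0, 5)
2. C3
3. 3
4. -35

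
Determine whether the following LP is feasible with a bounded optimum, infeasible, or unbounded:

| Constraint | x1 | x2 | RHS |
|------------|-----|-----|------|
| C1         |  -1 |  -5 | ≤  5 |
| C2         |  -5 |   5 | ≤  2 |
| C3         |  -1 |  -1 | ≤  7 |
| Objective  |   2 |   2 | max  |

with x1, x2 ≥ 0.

Unbounded (objective can increase without bound)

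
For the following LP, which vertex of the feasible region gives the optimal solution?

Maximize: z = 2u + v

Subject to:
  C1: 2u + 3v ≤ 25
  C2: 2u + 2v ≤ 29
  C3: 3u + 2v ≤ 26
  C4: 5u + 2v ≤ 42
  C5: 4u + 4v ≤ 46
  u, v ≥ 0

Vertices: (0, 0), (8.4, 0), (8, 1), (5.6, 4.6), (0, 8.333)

Evaluate the objective at each vertex of the feasible region:
  z(0, 0) = 0
  z(8.4, 0) = 16.8
  z(8, 1) = 17  ←
  z(5.6, 4.6) = 15.8
  z(0, 8.333) = 8.333
The maximum is at u = 8, v = 1.

(8, 1)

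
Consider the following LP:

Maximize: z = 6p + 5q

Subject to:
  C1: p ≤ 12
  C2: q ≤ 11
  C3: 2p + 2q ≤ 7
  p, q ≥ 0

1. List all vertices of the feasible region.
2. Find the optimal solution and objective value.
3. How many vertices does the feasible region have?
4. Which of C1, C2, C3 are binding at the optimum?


1. (0, 0), (3.5, 0), (0, 3.5)
2. p = 3.5, q = 0, z = 21
3. 3
4. C3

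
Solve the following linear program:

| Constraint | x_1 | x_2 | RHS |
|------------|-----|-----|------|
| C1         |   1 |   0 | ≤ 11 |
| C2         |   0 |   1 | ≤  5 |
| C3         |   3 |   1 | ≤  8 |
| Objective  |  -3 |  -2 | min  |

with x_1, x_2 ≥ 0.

Evaluate the objective at each vertex of the feasible region:
  z(0, 0) = 0
  z(2.667, 0) = -8
  z(1, 5) = -13  ←
  z(0, 5) = -10
The minimum is at x_1 = 1, x_2 = 5.

x_1 = 1, x_2 = 5, z = -13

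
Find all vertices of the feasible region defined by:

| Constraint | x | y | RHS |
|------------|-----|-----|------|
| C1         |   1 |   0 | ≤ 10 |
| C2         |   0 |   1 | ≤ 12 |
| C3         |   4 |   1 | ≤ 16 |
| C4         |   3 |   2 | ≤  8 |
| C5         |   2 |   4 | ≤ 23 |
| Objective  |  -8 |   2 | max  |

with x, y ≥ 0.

(0, 0), (2.667, 0), (0, 4)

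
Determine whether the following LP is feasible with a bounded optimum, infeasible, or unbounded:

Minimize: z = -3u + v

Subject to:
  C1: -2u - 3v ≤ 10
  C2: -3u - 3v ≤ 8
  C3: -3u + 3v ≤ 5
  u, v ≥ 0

Unbounded (objective can decrease without bound)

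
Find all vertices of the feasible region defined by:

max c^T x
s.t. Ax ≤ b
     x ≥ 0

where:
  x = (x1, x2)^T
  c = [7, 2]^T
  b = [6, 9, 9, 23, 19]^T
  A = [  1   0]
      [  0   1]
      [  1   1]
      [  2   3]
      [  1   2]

(0, 0), (6, 0), (6, 3), (4, 5), (0, 7.667)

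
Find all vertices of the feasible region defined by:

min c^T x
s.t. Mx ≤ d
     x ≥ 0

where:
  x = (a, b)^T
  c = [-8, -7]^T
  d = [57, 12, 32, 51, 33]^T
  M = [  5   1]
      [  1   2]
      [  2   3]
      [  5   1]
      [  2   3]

(0, 0), (10.2, 0), (10, 1), (0, 6)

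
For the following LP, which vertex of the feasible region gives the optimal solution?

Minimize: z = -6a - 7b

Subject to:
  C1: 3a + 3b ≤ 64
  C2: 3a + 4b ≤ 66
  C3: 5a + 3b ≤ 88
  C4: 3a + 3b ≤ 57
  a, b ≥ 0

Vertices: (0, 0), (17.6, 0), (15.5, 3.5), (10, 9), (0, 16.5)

Evaluate the objective at each vertex of the feasible region:
  z(0, 0) = 0
  z(17.6, 0) = -105.6
  z(15.5, 3.5) = -117.5
  z(10, 9) = -123  ←
  z(0, 16.5) = -115.5
The minimum is at a = 10, b = 9.

(10, 9)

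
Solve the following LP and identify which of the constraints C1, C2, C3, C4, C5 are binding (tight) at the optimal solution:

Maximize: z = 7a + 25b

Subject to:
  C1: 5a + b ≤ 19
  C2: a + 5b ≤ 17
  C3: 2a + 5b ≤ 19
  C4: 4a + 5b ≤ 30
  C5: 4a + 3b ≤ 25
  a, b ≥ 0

At a = 2, b = 3, compute slack b - a·x for each constraint:
  C1: 19 − 13 = 6  (slack)
  C2: 17 − 17 = 0  (binding)
  C3: 19 − 19 = 0  (binding)
  C4: 30 − 23 = 7  (slack)
  C5: 25 − 17 = 8  (slack)

Optimal: a = 2, b = 3
Binding: C2, C3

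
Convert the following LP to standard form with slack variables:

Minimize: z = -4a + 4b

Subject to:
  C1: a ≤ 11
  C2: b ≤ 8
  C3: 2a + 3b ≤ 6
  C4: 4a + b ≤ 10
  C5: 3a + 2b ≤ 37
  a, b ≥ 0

min z = -4a + 4b

s.t.
  a + s1 = 11
  b + s2 = 8
  2a + 3b + s3 = 6
  4a + b + s4 = 10
  3a + 2b + s5 = 37
  a, b, s1, s2, s3, s4, s5 ≥ 0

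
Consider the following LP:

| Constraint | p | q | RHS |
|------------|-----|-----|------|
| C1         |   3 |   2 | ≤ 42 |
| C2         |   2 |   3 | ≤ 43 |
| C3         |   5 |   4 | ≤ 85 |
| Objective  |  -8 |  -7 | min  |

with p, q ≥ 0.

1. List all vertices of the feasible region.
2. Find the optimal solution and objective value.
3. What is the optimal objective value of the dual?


1. (0, 0), (14, 0), (8, 9), (0, 14.33)
2. p = 8, q = 9, z = -127
3. -127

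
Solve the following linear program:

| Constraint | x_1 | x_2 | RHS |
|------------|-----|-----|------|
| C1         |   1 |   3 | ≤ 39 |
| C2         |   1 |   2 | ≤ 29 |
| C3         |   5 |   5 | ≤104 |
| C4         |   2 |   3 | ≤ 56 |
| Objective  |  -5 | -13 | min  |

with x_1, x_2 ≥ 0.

Evaluate the objective at each vertex of the feasible region:
  z(0, 0) = 0
  z(20.8, 0) = -104
  z(12.6, 8.2) = -169.6
  z(9, 10) = -175  ←
  z(0, 13) = -169
The minimum is at x_1 = 9, x_2 = 10.

x_1 = 9, x_2 = 10, z = -175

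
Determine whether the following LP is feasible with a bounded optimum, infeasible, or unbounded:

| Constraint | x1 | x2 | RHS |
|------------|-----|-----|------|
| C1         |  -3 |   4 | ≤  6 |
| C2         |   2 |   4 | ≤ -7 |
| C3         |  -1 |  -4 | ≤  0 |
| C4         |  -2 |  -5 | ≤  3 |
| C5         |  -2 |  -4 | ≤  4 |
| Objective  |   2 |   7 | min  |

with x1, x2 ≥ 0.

Infeasible (no feasible solution exists)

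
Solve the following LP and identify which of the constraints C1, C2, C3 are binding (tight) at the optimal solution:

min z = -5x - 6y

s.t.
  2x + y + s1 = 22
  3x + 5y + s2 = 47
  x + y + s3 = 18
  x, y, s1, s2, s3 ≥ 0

At x = 9, y = 4, compute slack b - a·x for each constraint:
  C1: 22 − 22 = 0  (binding)
  C2: 47 − 47 = 0  (binding)
  C3: 18 − 13 = 5  (slack)

Optimal: x = 9, y = 4
Binding: C1, C2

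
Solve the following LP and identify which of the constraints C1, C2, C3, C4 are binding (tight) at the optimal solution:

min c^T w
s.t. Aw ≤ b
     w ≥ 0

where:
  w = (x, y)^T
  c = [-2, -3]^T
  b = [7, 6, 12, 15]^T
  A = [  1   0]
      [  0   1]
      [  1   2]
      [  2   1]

At x = 6, y = 3, compute slack b - a·x for each constraint:
  C1: 7 − 6 = 1  (slack)
  C2: 6 − 3 = 3  (slack)
  C3: 12 − 12 = 0  (binding)
  C4: 15 − 15 = 0  (binding)

Optimal: x = 6, y = 3
Binding: C3, C4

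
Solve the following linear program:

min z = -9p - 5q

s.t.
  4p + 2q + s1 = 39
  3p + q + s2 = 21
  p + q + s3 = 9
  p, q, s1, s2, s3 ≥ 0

Evaluate the objective at each vertex of the feasible region:
  z(0, 0) = 0
  z(7, 0) = -63
  z(6, 3) = -69  ←
  z(0, 9) = -45
The minimum is at p = 6, q = 3.

p = 6, q = 3, z = -69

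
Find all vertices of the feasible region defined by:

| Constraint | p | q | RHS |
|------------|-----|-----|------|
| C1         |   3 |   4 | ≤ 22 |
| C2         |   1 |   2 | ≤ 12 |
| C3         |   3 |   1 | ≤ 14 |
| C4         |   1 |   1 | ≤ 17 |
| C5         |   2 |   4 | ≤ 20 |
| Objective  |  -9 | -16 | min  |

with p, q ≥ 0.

(0, 0), (4.667, 0), (3.778, 2.667), (2, 4), (0, 5)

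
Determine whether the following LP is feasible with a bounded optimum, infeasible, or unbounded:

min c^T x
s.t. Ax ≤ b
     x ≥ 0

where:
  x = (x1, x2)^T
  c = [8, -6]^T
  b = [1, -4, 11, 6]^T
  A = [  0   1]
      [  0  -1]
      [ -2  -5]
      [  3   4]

Infeasible (no feasible solution exists)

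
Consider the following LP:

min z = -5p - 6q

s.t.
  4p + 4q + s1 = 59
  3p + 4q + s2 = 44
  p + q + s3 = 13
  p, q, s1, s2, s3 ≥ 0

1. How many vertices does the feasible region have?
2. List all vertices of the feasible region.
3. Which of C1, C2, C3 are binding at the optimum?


1. 4
2. (0, 0), (13, 0), (8, 5), (0, 11)
3. C2, C3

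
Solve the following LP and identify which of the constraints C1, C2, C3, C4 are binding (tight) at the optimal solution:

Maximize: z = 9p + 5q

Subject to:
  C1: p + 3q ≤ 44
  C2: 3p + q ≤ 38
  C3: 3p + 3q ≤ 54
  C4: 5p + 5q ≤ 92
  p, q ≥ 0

At p = 10, q = 8, compute slack b - a·x for each constraint:
  C1: 44 − 34 = 10  (slack)
  C2: 38 − 38 = 0  (binding)
  C3: 54 − 54 = 0  (binding)
  C4: 92 − 90 = 2  (slack)

Optimal: p = 10, q = 8
Binding: C2, C3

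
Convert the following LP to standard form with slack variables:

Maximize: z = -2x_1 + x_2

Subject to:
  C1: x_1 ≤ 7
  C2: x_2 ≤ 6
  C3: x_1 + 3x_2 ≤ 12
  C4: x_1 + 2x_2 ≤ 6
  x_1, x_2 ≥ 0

max z = -2x_1 + x_2

s.t.
  x_1 + s1 = 7
  x_2 + s2 = 6
  x_1 + 3x_2 + s3 = 12
  x_1 + 2x_2 + s4 = 6
  x_1, x_2, s1, s2, s3, s4 ≥ 0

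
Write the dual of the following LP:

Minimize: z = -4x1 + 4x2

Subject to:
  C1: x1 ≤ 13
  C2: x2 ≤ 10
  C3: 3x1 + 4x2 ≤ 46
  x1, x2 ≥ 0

Primal min cᵀx s.t. Ax ≤ b, x ≥ 0  →  Dual max −bᵀy s.t. Aᵀy ≥ −c, y ≥ 0.

Maximize: z = -13y1 - 10y2 - 46y3

Subject to:
  y1 + 3y3 ≥ 4
  y2 + 4y3 ≥ -4
  y1, y2, y3 ≥ 0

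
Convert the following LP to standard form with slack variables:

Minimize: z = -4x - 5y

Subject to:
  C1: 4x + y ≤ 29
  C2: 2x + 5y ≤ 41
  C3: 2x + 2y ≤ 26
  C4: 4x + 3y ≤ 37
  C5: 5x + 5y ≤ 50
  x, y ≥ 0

min z = -4x - 5y

s.t.
  4x + y + s1 = 29
  2x + 5y + s2 = 41
  2x + 2y + s3 = 26
  4x + 3y + s4 = 37
  5x + 5y + s5 = 50
  x, y, s1, s2, s3, s4, s5 ≥ 0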